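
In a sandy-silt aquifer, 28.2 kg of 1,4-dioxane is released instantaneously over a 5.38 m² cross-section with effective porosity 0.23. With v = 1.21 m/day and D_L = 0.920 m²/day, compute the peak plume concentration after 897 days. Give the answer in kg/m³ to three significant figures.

0.224 kg/m³

The peak of an instantaneous 1D plume sits at x = vt; there the Gaussian factor is 1 and C_max = M/(n_e·A·√(4πDt)), where n_e·A is the pore area the mass is dissolved in.
√(4πDt) = √(4π × 0.920 × 897) = 101.8 m, so C_max = 28.2/(0.23 × 5.38 × 101.8) = 0.224 kg/m³.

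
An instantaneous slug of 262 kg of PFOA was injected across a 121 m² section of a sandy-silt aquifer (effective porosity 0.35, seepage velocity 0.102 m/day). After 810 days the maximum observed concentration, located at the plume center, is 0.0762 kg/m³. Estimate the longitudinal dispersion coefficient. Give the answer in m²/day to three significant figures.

At the plume center C_max = M/(n_e·A·√(4πDt)), so D = M²/(4πt·(n_e·A·C_max)²).
n_e·A·C_max = 0.35 × 121 × 0.0762 = 3.227 kg/m.
D = 262²/(4π × 810 × 3.227²) = 0.648 m²/day.

0.648 m²/day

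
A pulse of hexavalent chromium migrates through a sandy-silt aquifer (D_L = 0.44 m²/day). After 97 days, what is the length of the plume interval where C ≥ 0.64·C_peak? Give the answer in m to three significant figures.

17.5 m

The plume is Gaussian with σ = √(2Dt) = √(2 × 0.44 × 97) = 9.239 m.
C/C_peak = exp(−Δx²/(2σ²)) = 0.64 ⇒ Δx = σ·√(−2 ln 0.64) = 9.239 × 0.9448 = 8.729 m.
Width = 2Δx = 17.5 m.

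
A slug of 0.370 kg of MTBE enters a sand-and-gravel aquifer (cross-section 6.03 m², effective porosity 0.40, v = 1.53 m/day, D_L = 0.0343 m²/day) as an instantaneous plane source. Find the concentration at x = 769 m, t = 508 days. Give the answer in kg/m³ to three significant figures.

For an instantaneous plane source, C(x,t) = M/(n_e·A·√(4πDt)) · exp(−(x−vt)²/(4Dt)), with n_e·A the pore (flow) area.
Plume center vt = 1.53 × 508 = 777.24 m, so the well at 769 m is 8.24 m upgradient of the peak.
√(4πDt) = 14.80 m, giving peak height M/(n_e·A·√(4πDt)) = 0.370/(0.40 × 6.03 × 14.80) = 0.01036 kg/m³.
(x−vt)²/(4Dt) = (-8.24)²/(4 × 0.0343 × 508) = 0.9742; exp(−0.9742) = 0.3775.
C = 0.01036 × 0.3775 = 0.00391 kg/m³.

0.00391 kg/m³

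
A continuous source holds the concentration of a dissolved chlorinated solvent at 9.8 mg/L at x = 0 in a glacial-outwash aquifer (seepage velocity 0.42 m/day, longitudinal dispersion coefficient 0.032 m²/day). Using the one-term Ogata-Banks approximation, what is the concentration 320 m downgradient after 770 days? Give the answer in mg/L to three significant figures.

6.72 mg/L

For a continuous step input, C/C₀ ≈ ½·erfc((x−vt)/(2√(Dt))).
vt = 0.42 × 770 = 323.4 m and 2√(Dt) = 2√(0.032 × 770) = 9.928 m.
Argument (x−vt)/(2√(Dt)) = (320 − 323.4)/9.928 = -0.3425; ½·erfc(-0.3425) = 0.6859.
C = 9.8 × 0.6859 = 6.72 mg/L.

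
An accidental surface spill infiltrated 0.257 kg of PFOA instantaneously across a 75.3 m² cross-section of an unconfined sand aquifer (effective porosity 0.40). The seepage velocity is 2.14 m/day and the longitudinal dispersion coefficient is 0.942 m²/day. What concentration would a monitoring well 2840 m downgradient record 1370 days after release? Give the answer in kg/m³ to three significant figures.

1.31e-05 kg/m³

For an instantaneous plane source, C(x,t) = M/(n_e·A·√(4πDt)) · exp(−(x−vt)²/(4Dt)), with n_e·A the pore (flow) area.
Plume center vt = 2.14 × 1370 = 2931.8 m, so the well at 2840 m is 91.8 m upgradient of the peak.
√(4πDt) = 127.3 m, giving peak height M/(n_e·A·√(4πDt)) = 0.257/(0.40 × 75.3 × 127.3) = 6.703e-05 kg/m³.
(x−vt)²/(4Dt) = (-91.8)²/(4 × 0.942 × 1370) = 1.633; exp(−1.633) = 0.1953.
C = 6.703e-05 × 0.1953 = 1.31e-05 kg/m³.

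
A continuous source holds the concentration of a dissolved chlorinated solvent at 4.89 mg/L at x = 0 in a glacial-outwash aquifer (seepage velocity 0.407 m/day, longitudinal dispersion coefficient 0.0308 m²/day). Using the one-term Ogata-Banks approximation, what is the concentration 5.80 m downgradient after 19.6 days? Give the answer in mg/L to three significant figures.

For a continuous step input, C/C₀ ≈ ½·erfc((x−vt)/(2√(Dt))).
vt = 0.407 × 19.6 = 7.9772 m and 2√(Dt) = 2√(0.0308 × 19.6) = 1.554 m.
Argument (x−vt)/(2√(Dt)) = (5.80 − 7.9772)/1.554 = -1.401; ½·erfc(-1.401) = 0.9762.
C = 4.89 × 0.9762 = 4.77 mg/L.

4.77 mg/L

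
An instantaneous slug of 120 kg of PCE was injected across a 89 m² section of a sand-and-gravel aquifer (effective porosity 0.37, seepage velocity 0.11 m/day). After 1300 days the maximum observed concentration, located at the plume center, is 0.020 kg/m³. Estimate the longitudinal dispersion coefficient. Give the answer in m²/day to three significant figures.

2.03 m²/day

At the plume center C_max = M/(n_e·A·√(4πDt)), so D = M²/(4πt·(n_e·A·C_max)²).
n_e·A·C_max = 0.37 × 89 × 0.020 = 0.6586 kg/m.
D = 120²/(4π × 1300 × 0.6586²) = 2.03 m²/day.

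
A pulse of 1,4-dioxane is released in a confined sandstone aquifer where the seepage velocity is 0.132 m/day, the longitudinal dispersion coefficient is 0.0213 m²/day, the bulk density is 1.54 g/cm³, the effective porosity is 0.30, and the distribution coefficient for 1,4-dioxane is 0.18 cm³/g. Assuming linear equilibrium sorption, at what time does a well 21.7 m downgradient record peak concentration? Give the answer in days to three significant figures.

Retardation factor R = 1 + ρ_b·K_d/n = 1 + 1.54 × 0.18/0.30 = 1.924.
Sorption retards both mechanisms: v_R = v/R = 0.06861 m/day, D_R = D/R = 0.01107 m²/day.
Peak time from v_R²t² + 2D_R t − x² = 0: t = (√(D_R² + v_R²x²) − D_R)/v_R².
√(D_R² + v_R²x²) = √(0.01107² + 0.06861² × 21.7²) = 1.489; v_R² = 0.004707.
t = (1.489 − 0.01107)/0.004707 = 314 days.

314 days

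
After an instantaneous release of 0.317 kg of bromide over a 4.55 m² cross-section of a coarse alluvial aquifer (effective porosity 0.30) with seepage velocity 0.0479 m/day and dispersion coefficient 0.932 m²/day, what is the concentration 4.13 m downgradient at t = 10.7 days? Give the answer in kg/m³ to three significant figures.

0.0149 kg/m³

For an instantaneous plane source, C(x,t) = M/(n_e·A·√(4πDt)) · exp(−(x−vt)²/(4Dt)), with n_e·A the pore (flow) area.
Plume center vt = 0.0479 × 10.7 = 0.51253 m, so the well at 4.13 m is 3.61747 m downgradient of the peak.
√(4πDt) = 11.19 m, giving peak height M/(n_e·A·√(4πDt)) = 0.317/(0.30 × 4.55 × 11.19) = 0.02075 kg/m³.
(x−vt)²/(4Dt) = (3.61747)²/(4 × 0.932 × 10.7) = 0.3281; exp(−0.3281) = 0.7203.
C = 0.02075 × 0.7203 = 0.0149 kg/m³.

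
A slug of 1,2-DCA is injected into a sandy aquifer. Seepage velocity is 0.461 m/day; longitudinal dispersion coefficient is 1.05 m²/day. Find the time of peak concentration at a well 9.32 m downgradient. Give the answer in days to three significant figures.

For the 1D instantaneous-source solution, setting ∂C/∂t = 0 at fixed x gives v²t² + 2Dt − x² = 0, so t = (√(D² + v²x²) − D)/v².
√(D² + v²x²) = √(1.05² + 0.461² × 9.32²) = 4.423; v² = 0.212521.
t = (4.423 − 1.05)/0.212521 = 15.9 days (vs. the pure-advection estimate x/v = 20.2 d).

15.9 days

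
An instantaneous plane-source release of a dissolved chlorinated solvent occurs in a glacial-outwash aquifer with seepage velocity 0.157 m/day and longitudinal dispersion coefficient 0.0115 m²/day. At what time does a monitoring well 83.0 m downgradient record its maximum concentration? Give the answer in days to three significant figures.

For the 1D instantaneous-source solution, setting ∂C/∂t = 0 at fixed x gives v²t² + 2Dt − x² = 0, so t = (√(D² + v²x²) − D)/v².
√(D² + v²x²) = √(0.0115² + 0.157² × 83.0²) = 13.03; v² = 0.024649.
t = (13.03 − 0.0115)/0.024649 = 528 days (vs. the pure-advection estimate x/v = 529 d).

528 days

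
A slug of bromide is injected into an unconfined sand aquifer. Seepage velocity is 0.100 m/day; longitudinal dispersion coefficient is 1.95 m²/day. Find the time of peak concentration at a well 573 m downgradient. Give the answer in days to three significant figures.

5540 days

For the 1D instantaneous-source solution, setting ∂C/∂t = 0 at fixed x gives v²t² + 2Dt − x² = 0, so t = (√(D² + v²x²) − D)/v².
√(D² + v²x²) = √(1.95² + 0.100² × 573²) = 57.33; v² = 0.01.
t = (57.33 − 1.95)/0.01 = 5540 days (vs. the pure-advection estimate x/v = 5730 d).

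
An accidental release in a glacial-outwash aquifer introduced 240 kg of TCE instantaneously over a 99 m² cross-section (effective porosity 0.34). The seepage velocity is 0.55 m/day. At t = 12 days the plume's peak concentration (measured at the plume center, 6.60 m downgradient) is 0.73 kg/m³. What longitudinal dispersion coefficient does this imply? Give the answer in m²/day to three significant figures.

At the plume center C_max = M/(n_e·A·√(4πDt)), so D = M²/(4πt·(n_e·A·C_max)²).
n_e·A·C_max = 0.34 × 99 × 0.73 = 24.57 kg/m.
D = 240²/(4π × 12 × 24.57²) = 0.633 m²/day.

0.633 m²/day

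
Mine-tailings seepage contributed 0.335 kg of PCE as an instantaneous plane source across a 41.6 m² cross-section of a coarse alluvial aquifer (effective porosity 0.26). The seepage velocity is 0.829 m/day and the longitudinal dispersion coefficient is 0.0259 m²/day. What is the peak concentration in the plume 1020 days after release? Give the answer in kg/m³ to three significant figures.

0.00170 kg/m³

The peak of an instantaneous 1D plume sits at x = vt; there the Gaussian factor is 1 and C_max = M/(n_e·A·√(4πDt)), where n_e·A is the pore area the mass is dissolved in.
√(4πDt) = √(4π × 0.0259 × 1020) = 18.22 m, so C_max = 0.335/(0.26 × 41.6 × 18.22) = 0.00170 kg/m³.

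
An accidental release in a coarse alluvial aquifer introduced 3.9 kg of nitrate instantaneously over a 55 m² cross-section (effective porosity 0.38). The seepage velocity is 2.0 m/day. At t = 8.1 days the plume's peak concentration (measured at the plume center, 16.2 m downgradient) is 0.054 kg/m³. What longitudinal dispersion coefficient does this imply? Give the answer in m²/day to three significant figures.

At the plume center C_max = M/(n_e·A·√(4πDt)), so D = M²/(4πt·(n_e·A·C_max)²).
n_e·A·C_max = 0.38 × 55 × 0.054 = 1.129 kg/m.
D = 3.9²/(4π × 8.1 × 1.129²) = 0.117 m²/day.

0.117 m²/day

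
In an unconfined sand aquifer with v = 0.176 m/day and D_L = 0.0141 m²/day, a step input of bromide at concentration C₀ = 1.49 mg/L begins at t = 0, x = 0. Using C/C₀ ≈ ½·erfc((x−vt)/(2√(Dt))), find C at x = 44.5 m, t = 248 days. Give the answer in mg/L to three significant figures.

For a continuous step input, C/C₀ ≈ ½·erfc((x−vt)/(2√(Dt))).
vt = 0.176 × 248 = 43.648 m and 2√(Dt) = 2√(0.0141 × 248) = 3.740 m.
Argument (x−vt)/(2√(Dt)) = (44.5 − 43.648)/3.740 = 0.2278; ½·erfc(0.2278) = 0.3737.
C = 1.49 × 0.3737 = 0.557 mg/L.

0.557 mg/L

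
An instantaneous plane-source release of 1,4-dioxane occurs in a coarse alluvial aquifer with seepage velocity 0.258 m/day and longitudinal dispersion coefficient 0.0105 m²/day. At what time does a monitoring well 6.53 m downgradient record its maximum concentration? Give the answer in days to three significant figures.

For the 1D instantaneous-source solution, setting ∂C/∂t = 0 at fixed x gives v²t² + 2Dt − x² = 0, so t = (√(D² + v²x²) − D)/v².
√(D² + v²x²) = √(0.0105² + 0.258² × 6.53²) = 1.685; v² = 0.066564.
t = (1.685 − 0.0105)/0.066564 = 25.2 days (vs. the pure-advection estimate x/v = 25.3 d).

25.2 days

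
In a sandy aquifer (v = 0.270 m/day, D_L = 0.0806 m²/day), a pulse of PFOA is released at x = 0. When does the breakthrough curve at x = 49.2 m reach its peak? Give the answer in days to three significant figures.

For the 1D instantaneous-source solution, setting ∂C/∂t = 0 at fixed x gives v²t² + 2Dt − x² = 0, so t = (√(D² + v²x²) − D)/v².
√(D² + v²x²) = √(0.0806² + 0.270² × 49.2²) = 13.28; v² = 0.0729.
t = (13.28 − 0.0806)/0.0729 = 181 days (vs. the pure-advection estimate x/v = 182 d).

181 days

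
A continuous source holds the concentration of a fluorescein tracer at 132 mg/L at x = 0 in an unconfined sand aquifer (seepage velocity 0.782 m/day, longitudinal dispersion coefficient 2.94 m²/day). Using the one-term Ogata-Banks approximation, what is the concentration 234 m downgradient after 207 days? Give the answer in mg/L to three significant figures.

2.55 mg/L

For a continuous step input, C/C₀ ≈ ½·erfc((x−vt)/(2√(Dt))).
vt = 0.782 × 207 = 161.874 m and 2√(Dt) = 2√(2.94 × 207) = 49.34 m.
Argument (x−vt)/(2√(Dt)) = (234 − 161.874)/49.34 = 1.462; ½·erfc(1.462) = 0.01934.
C = 132 × 0.01934 = 2.55 mg/L.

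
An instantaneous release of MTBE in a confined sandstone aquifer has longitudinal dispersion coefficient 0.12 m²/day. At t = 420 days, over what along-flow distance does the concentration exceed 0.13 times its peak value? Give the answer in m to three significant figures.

40.6 m

The plume is Gaussian with σ = √(2Dt) = √(2 × 0.12 × 420) = 10.04 m.
C/C_peak = exp(−Δx²/(2σ²)) = 0.13 ⇒ Δx = σ·√(−2 ln 0.13) = 10.04 × 2.020 = 20.28 m.
Width = 2Δx = 40.6 m.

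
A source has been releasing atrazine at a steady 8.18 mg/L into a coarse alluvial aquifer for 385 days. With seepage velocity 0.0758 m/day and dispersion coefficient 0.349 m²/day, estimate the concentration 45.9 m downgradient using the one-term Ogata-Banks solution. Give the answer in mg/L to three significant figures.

1.26 mg/L

For a continuous step input, C/C₀ ≈ ½·erfc((x−vt)/(2√(Dt))).
vt = 0.0758 × 385 = 29.183 m and 2√(Dt) = 2√(0.349 × 385) = 23.18 m.
Argument (x−vt)/(2√(Dt)) = (45.9 − 29.183)/23.18 = 0.7212; ½·erfc(0.7212) = 0.1539.
C = 8.18 × 0.1539 = 1.26 mg/L.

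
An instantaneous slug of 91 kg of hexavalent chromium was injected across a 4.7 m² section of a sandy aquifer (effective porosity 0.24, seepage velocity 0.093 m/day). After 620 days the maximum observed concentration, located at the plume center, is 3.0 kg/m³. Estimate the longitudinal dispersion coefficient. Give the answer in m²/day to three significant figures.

At the plume center C_max = M/(n_e·A·√(4πDt)), so D = M²/(4πt·(n_e·A·C_max)²).
n_e·A·C_max = 0.24 × 4.7 × 3.0 = 3.384 kg/m.
D = 91²/(4π × 620 × 3.384²) = 0.0928 m²/day.

0.0928 m²/day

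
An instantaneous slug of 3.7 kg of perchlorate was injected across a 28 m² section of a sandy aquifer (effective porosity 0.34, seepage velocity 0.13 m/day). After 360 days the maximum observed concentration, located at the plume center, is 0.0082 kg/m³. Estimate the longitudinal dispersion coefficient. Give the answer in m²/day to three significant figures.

At the plume center C_max = M/(n_e·A·√(4πDt)), so D = M²/(4πt·(n_e·A·C_max)²).
n_e·A·C_max = 0.34 × 28 × 0.0082 = 0.07806 kg/m.
D = 3.7²/(4π × 360 × 0.07806²) = 0.497 m²/day.

0.497 m²/day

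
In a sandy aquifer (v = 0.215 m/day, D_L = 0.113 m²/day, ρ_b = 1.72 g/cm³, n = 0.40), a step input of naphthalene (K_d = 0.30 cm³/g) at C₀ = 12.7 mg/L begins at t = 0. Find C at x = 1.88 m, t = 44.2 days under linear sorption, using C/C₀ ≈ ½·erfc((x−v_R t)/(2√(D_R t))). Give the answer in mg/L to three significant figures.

10.9 mg/L

Retardation factor R = 1 + ρ_b·K_d/n = 1 + 1.72 × 0.30/0.40 = 2.290.
Sorption retards both mechanisms: v_R = v/R = 0.09389 m/day, D_R = D/R = 0.04934 m²/day.
v_R·t = 0.09389 × 44.2 = 4.149938 m; 2√(D_R t) = 2.954 m; argument = (1.88 − 4.149938)/2.954 = -0.7684.
C = C₀ × ½·erfc(-0.7684) = 12.7 × 0.8614 = 10.9 mg/L.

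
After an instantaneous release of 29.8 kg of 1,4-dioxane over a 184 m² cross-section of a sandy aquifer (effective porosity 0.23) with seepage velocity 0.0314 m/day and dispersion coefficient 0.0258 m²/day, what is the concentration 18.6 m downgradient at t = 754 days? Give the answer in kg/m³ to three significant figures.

For an instantaneous plane source, C(x,t) = M/(n_e·A·√(4πDt)) · exp(−(x−vt)²/(4Dt)), with n_e·A the pore (flow) area.
Plume center vt = 0.0314 × 754 = 23.6756 m, so the well at 18.6 m is 5.0756 m upgradient of the peak.
√(4πDt) = 15.64 m, giving peak height M/(n_e·A·√(4πDt)) = 29.8/(0.23 × 184 × 15.64) = 0.04502 kg/m³.
(x−vt)²/(4Dt) = (-5.0756)²/(4 × 0.0258 × 754) = 0.3311; exp(−0.3311) = 0.7181.
C = 0.04502 × 0.7181 = 0.0323 kg/m³.

0.0323 kg/m³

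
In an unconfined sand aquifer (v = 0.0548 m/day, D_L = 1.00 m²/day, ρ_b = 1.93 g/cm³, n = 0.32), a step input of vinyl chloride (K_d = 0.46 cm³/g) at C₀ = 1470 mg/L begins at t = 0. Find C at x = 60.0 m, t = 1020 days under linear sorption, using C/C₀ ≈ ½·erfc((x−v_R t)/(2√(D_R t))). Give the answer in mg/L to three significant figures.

38.2 mg/L

Retardation factor R = 1 + ρ_b·K_d/n = 1 + 1.93 × 0.46/0.32 = 3.774.
Sorption retards both mechanisms: v_R = v/R = 0.01452 m/day, D_R = D/R = 0.2650 m²/day.
v_R·t = 0.01452 × 1020 = 14.8104 m; 2√(D_R t) = 32.88 m; argument = (60.0 − 14.8104)/32.88 = 1.374.
C = C₀ × ½·erfc(1.374) = 1470 × 0.02600 = 38.2 mg/L.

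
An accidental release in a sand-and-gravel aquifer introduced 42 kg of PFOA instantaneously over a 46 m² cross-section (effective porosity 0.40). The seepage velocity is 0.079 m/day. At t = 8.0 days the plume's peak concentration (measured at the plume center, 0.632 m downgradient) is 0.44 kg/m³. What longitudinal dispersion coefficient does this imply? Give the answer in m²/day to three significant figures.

0.268 m²/day

At the plume center C_max = M/(n_e·A·√(4πDt)), so D = M²/(4πt·(n_e·A·C_max)²).
n_e·A·C_max = 0.40 × 46 × 0.44 = 8.096 kg/m.
D = 42²/(4π × 8.0 × 8.096²) = 0.268 m²/day.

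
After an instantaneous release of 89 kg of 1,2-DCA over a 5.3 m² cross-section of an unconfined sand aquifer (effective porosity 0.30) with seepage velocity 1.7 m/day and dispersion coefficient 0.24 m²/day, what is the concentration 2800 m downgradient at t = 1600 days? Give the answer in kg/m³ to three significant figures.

For an instantaneous plane source, C(x,t) = M/(n_e·A·√(4πDt)) · exp(−(x−vt)²/(4Dt)), with n_e·A the pore (flow) area.
Plume center vt = 1.7 × 1600 = 2720 m, so the well at 2800 m is 80 m downgradient of the peak.
√(4πDt) = 69.47 m, giving peak height M/(n_e·A·√(4πDt)) = 89/(0.30 × 5.3 × 69.47) = 0.8057 kg/m³.
(x−vt)²/(4Dt) = (80)²/(4 × 0.24 × 1600) = 4.167; exp(−4.167) = 0.01550.
C = 0.8057 × 0.01550 = 0.0125 kg/m³.

0.0125 kg/m³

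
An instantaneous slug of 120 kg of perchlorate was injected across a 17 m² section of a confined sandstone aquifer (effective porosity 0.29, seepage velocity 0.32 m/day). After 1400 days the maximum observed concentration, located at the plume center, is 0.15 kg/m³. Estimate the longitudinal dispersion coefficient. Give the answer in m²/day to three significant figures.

1.50 m²/day

At the plume center C_max = M/(n_e·A·√(4πDt)), so D = M²/(4πt·(n_e·A·C_max)²).
n_e·A·C_max = 0.29 × 17 × 0.15 = 0.7395 kg/m.
D = 120²/(4π × 1400 × 0.7395²) = 1.50 m²/day.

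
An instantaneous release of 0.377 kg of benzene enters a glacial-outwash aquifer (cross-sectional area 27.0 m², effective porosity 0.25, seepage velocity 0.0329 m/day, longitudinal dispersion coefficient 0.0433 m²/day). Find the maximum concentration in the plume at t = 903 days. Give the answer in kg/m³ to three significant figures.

The peak of an instantaneous 1D plume sits at x = vt; there the Gaussian factor is 1 and C_max = M/(n_e·A·√(4πDt)), where n_e·A is the pore area the mass is dissolved in.
√(4πDt) = √(4π × 0.0433 × 903) = 22.17 m, so C_max = 0.377/(0.25 × 27.0 × 22.17) = 0.00252 kg/m³.

0.00252 kg/m³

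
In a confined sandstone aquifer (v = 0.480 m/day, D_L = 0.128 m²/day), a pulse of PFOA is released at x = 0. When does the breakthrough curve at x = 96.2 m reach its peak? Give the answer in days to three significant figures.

For the 1D instantaneous-source solution, setting ∂C/∂t = 0 at fixed x gives v²t² + 2Dt − x² = 0, so t = (√(D² + v²x²) − D)/v².
√(D² + v²x²) = √(0.128² + 0.480² × 96.2²) = 46.18; v² = 0.2304.
t = (46.18 − 0.128)/0.2304 = 200 days (vs. the pure-advection estimate x/v = 200 d).

200 days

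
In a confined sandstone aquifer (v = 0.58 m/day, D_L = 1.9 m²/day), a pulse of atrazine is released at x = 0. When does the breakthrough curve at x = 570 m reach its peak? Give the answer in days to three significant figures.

For the 1D instantaneous-source solution, setting ∂C/∂t = 0 at fixed x gives v²t² + 2Dt − x² = 0, so t = (√(D² + v²x²) − D)/v².
√(D² + v²x²) = √(1.9² + 0.58² × 570²) = 330.6; v² = 0.3364.
t = (330.6 − 1.9)/0.3364 = 977 days (vs. the pure-advection estimate x/v = 983 d).

977 days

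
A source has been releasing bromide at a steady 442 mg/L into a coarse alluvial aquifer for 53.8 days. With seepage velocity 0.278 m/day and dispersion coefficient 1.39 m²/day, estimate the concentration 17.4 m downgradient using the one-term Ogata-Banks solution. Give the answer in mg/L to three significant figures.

186 mg/L

For a continuous step input, C/C₀ ≈ ½·erfc((x−vt)/(2√(Dt))).
vt = 0.278 × 53.8 = 14.9564 m and 2√(Dt) = 2√(1.39 × 53.8) = 17.30 m.
Argument (x−vt)/(2√(Dt)) = (17.4 − 14.9564)/17.30 = 0.1412; ½·erfc(0.1412) = 0.4209.
C = 442 × 0.4209 = 186 mg/L.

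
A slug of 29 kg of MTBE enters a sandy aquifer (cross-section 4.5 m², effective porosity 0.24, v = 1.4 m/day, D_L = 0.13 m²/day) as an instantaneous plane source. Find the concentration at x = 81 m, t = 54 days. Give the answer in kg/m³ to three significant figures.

For an instantaneous plane source, C(x,t) = M/(n_e·A·√(4πDt)) · exp(−(x−vt)²/(4Dt)), with n_e·A the pore (flow) area.
Plume center vt = 1.4 × 54 = 75.6 m, so the well at 81 m is 5.4 m downgradient of the peak.
√(4πDt) = 9.392 m, giving peak height M/(n_e·A·√(4πDt)) = 29/(0.24 × 4.5 × 9.392) = 2.859 kg/m³.
(x−vt)²/(4Dt) = (5.4)²/(4 × 0.13 × 54) = 1.038; exp(−1.038) = 0.3542.
C = 2.859 × 0.3542 = 1.01 kg/m³.

1.01 kg/m³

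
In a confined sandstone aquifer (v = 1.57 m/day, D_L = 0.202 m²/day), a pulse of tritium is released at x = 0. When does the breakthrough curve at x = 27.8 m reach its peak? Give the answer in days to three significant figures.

17.6 days

For the 1D instantaneous-source solution, setting ∂C/∂t = 0 at fixed x gives v²t² + 2Dt − x² = 0, so t = (√(D² + v²x²) − D)/v².
√(D² + v²x²) = √(0.202² + 1.57² × 27.8²) = 43.65; v² = 2.4649.
t = (43.65 − 0.202)/2.4649 = 17.6 days (vs. the pure-advection estimate x/v = 17.7 d).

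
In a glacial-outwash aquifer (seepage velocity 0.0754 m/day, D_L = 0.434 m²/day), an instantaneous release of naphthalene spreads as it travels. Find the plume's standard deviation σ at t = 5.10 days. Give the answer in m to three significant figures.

Dispersive spreading gives a Gaussian with σ² = 2Dt; advection only shifts the center.
σ = √(2 × 0.434 × 5.10) = 2.10 m.

2.10 m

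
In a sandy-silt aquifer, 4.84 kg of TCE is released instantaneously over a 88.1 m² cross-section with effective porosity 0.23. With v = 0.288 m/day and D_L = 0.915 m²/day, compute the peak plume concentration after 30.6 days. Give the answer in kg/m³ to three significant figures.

0.0127 kg/m³

The peak of an instantaneous 1D plume sits at x = vt; there the Gaussian factor is 1 and C_max = M/(n_e·A·√(4πDt)), where n_e·A is the pore area the mass is dissolved in.
√(4πDt) = √(4π × 0.915 × 30.6) = 18.76 m, so C_max = 4.84/(0.23 × 88.1 × 18.76) = 0.0127 kg/m³.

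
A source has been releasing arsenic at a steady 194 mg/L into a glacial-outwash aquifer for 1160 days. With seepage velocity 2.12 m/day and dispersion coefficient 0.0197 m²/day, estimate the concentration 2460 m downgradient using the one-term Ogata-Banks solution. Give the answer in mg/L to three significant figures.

For a continuous step input, C/C₀ ≈ ½·erfc((x−vt)/(2√(Dt))).
vt = 2.12 × 1160 = 2459.2 m and 2√(Dt) = 2√(0.0197 × 1160) = 9.561 m.
Argument (x−vt)/(2√(Dt)) = (2460 − 2459.2)/9.561 = 0.08367; ½·erfc(0.08367) = 0.4529.
C = 194 × 0.4529 = 87.9 mg/L.

87.9 mg/L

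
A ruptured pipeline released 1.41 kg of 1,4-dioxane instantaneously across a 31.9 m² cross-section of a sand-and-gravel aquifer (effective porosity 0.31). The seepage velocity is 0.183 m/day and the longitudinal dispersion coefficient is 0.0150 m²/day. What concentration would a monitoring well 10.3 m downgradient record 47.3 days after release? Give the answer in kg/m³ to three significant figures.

For an instantaneous plane source, C(x,t) = M/(n_e·A·√(4πDt)) · exp(−(x−vt)²/(4Dt)), with n_e·A the pore (flow) area.
Plume center vt = 0.183 × 47.3 = 8.6559 m, so the well at 10.3 m is 1.6441 m downgradient of the peak.
√(4πDt) = 2.986 m, giving peak height M/(n_e·A·√(4πDt)) = 1.41/(0.31 × 31.9 × 2.986) = 0.04775 kg/m³.
(x−vt)²/(4Dt) = (1.6441)²/(4 × 0.0150 × 47.3) = 0.9525; exp(−0.9525) = 0.3858.
C = 0.04775 × 0.3858 = 0.0184 kg/m³.

0.0184 kg/m³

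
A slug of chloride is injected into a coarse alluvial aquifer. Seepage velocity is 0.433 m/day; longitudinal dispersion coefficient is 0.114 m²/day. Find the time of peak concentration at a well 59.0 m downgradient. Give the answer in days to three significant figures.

For the 1D instantaneous-source solution, setting ∂C/∂t = 0 at fixed x gives v²t² + 2Dt − x² = 0, so t = (√(D² + v²x²) − D)/v².
√(D² + v²x²) = √(0.114² + 0.433² × 59.0²) = 25.55; v² = 0.187489.
t = (25.55 − 0.114)/0.187489 = 136 days (vs. the pure-advection estimate x/v = 136 d).

136 days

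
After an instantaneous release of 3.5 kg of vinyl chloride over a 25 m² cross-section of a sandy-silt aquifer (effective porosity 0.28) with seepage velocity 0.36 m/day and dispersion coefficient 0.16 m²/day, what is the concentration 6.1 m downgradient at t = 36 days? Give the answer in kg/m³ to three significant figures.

0.00762 kg/m³

For an instantaneous plane source, C(x,t) = M/(n_e·A·√(4πDt)) · exp(−(x−vt)²/(4Dt)), with n_e·A the pore (flow) area.
Plume center vt = 0.36 × 36 = 12.96 m, so the well at 6.1 m is 6.86 m upgradient of the peak.
√(4πDt) = 8.508 m, giving peak height M/(n_e·A·√(4πDt)) = 3.5/(0.28 × 25 × 8.508) = 0.05877 kg/m³.
(x−vt)²/(4Dt) = (-6.86)²/(4 × 0.16 × 36) = 2.043; exp(−2.043) = 0.1296.
C = 0.05877 × 0.1296 = 0.00762 kg/m³.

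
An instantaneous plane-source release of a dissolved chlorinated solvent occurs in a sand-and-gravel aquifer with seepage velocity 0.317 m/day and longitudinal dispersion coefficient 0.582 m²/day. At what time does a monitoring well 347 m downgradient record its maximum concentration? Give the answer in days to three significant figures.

For the 1D instantaneous-source solution, setting ∂C/∂t = 0 at fixed x gives v²t² + 2Dt − x² = 0, so t = (√(D² + v²x²) − D)/v².
√(D² + v²x²) = √(0.582² + 0.317² × 347²) = 110.0; v² = 0.100489.
t = (110.0 − 0.582)/0.100489 = 1090 days (vs. the pure-advection estimate x/v = 1090 d).

1090 days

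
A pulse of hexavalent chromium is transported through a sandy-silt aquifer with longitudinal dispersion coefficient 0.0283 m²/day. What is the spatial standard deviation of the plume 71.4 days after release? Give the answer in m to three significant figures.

2.01 m

Dispersive spreading gives a Gaussian with σ² = 2Dt; advection only shifts the center.
σ = √(2 × 0.0283 × 71.4) = 2.01 m.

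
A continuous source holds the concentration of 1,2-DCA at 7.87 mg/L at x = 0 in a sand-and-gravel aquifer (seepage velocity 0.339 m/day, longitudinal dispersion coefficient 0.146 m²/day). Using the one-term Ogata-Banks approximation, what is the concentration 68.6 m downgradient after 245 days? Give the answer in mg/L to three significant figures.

7.53 mg/L

For a continuous step input, C/C₀ ≈ ½·erfc((x−vt)/(2√(Dt))).
vt = 0.339 × 245 = 83.055 m and 2√(Dt) = 2√(0.146 × 245) = 11.96 m.
Argument (x−vt)/(2√(Dt)) = (68.6 − 83.055)/11.96 = -1.209; ½·erfc(-1.209) = 0.9563.
C = 7.87 × 0.9563 = 7.53 mg/L.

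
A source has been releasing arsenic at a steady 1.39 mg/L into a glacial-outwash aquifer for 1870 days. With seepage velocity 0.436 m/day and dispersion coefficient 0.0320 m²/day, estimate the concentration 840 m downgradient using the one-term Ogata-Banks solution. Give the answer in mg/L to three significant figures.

0.0167 mg/L

For a continuous step input, C/C₀ ≈ ½·erfc((x−vt)/(2√(Dt))).
vt = 0.436 × 1870 = 815.32 m and 2√(Dt) = 2√(0.0320 × 1870) = 15.47 m.
Argument (x−vt)/(2√(Dt)) = (840 − 815.32)/15.47 = 1.595; ½·erfc(1.595) = 0.01205.
C = 1.39 × 0.01205 = 0.0167 mg/L.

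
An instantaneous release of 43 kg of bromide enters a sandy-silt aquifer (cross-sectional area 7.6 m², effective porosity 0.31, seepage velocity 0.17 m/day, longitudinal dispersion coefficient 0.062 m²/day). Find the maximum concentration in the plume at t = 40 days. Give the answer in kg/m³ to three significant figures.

3.27 kg/m³

The peak of an instantaneous 1D plume sits at x = vt; there the Gaussian factor is 1 and C_max = M/(n_e·A·√(4πDt)), where n_e·A is the pore area the mass is dissolved in.
√(4πDt) = √(4π × 0.062 × 40) = 5.583 m, so C_max = 43/(0.31 × 7.6 × 5.583) = 3.27 kg/m³.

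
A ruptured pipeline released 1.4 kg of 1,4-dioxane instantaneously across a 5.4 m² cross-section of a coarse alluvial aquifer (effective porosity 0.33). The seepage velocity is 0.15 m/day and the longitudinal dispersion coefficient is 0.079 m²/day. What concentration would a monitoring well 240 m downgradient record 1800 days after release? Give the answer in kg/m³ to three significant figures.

For an instantaneous plane source, C(x,t) = M/(n_e·A·√(4πDt)) · exp(−(x−vt)²/(4Dt)), with n_e·A the pore (flow) area.
Plume center vt = 0.15 × 1800 = 270 m, so the well at 240 m is 30 m upgradient of the peak.
√(4πDt) = 42.27 m, giving peak height M/(n_e·A·√(4πDt)) = 1.4/(0.33 × 5.4 × 42.27) = 0.01859 kg/m³.
(x−vt)²/(4Dt) = (-30)²/(4 × 0.079 × 1800) = 1.582; exp(−1.582) = 0.2056.
C = 0.01859 × 0.2056 = 0.00382 kg/m³.

0.00382 kg/m³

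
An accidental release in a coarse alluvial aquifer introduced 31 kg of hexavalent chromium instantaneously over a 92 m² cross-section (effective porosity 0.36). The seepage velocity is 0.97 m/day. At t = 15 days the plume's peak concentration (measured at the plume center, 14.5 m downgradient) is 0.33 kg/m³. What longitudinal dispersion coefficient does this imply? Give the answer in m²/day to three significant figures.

0.0427 m²/day

At the plume center C_max = M/(n_e·A·√(4πDt)), so D = M²/(4πt·(n_e·A·C_max)²).
n_e·A·C_max = 0.36 × 92 × 0.33 = 10.93 kg/m.
D = 31²/(4π × 15 × 10.93²) = 0.0427 m²/day.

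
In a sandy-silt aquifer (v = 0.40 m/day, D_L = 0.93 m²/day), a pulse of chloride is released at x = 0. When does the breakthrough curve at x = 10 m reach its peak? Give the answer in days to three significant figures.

For the 1D instantaneous-source solution, setting ∂C/∂t = 0 at fixed x gives v²t² + 2Dt − x² = 0, so t = (√(D² + v²x²) − D)/v².
√(D² + v²x²) = √(0.93² + 0.40² × 10²) = 4.107; v² = 0.16.
t = (4.107 − 0.93)/0.16 = 19.9 days (vs. the pure-advection estimate x/v = 25.0 d).

19.9 days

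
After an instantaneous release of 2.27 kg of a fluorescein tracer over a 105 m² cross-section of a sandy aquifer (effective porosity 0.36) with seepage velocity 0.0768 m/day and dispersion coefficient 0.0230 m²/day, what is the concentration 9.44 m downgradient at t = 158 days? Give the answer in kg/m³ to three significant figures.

0.00539 kg/m³

For an instantaneous plane source, C(x,t) = M/(n_e·A·√(4πDt)) · exp(−(x−vt)²/(4Dt)), with n_e·A the pore (flow) area.
Plume center vt = 0.0768 × 158 = 12.1344 m, so the well at 9.44 m is 2.6944 m upgradient of the peak.
√(4πDt) = 6.758 m, giving peak height M/(n_e·A·√(4πDt)) = 2.27/(0.36 × 105 × 6.758) = 0.008886 kg/m³.
(x−vt)²/(4Dt) = (-2.6944)²/(4 × 0.0230 × 158) = 0.4994; exp(−0.4994) = 0.6069.
C = 0.008886 × 0.6069 = 0.00539 kg/m³.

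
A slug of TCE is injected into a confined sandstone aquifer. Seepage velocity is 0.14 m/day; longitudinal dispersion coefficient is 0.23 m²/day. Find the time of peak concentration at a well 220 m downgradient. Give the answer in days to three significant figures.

For the 1D instantaneous-source solution, setting ∂C/∂t = 0 at fixed x gives v²t² + 2Dt − x² = 0, so t = (√(D² + v²x²) − D)/v².
√(D² + v²x²) = √(0.23² + 0.14² × 220²) = 30.80; v² = 0.0196.
t = (30.80 − 0.23)/0.0196 = 1560 days (vs. the pure-advection estimate x/v = 1570 d).

1560 days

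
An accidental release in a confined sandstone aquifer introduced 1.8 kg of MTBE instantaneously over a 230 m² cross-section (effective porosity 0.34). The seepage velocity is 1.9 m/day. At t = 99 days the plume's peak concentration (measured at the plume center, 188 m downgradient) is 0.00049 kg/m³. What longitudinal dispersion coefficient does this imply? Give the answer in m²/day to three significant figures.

1.77 m²/day

At the plume center C_max = M/(n_e·A·√(4πDt)), so D = M²/(4πt·(n_e·A·C_max)²).
n_e·A·C_max = 0.34 × 230 × 0.00049 = 0.03832 kg/m.
D = 1.8²/(4π × 99 × 0.03832²) = 1.77 m²/day.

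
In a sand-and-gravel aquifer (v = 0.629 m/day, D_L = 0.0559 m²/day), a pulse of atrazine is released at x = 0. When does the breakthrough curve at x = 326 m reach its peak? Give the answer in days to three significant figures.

518 days

For the 1D instantaneous-source solution, setting ∂C/∂t = 0 at fixed x gives v²t² + 2Dt − x² = 0, so t = (√(D² + v²x²) − D)/v².
√(D² + v²x²) = √(0.0559² + 0.629² × 326²) = 205.1; v² = 0.395641.
t = (205.1 − 0.0559)/0.395641 = 518 days (vs. the pure-advection estimate x/v = 518 d).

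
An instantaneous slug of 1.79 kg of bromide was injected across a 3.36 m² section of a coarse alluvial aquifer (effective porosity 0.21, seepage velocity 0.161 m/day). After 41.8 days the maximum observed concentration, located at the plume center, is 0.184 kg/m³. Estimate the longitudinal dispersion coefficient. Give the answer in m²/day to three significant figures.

0.362 m²/day

At the plume center C_max = M/(n_e·A·√(4πDt)), so D = M²/(4πt·(n_e·A·C_max)²).
n_e·A·C_max = 0.21 × 3.36 × 0.184 = 0.1298 kg/m.
D = 1.79²/(4π × 41.8 × 0.1298²) = 0.362 m²/day.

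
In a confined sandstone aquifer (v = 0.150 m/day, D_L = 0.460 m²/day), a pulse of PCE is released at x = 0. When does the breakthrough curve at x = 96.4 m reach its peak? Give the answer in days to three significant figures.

For the 1D instantaneous-source solution, setting ∂C/∂t = 0 at fixed x gives v²t² + 2Dt − x² = 0, so t = (√(D² + v²x²) − D)/v².
√(D² + v²x²) = √(0.460² + 0.150² × 96.4²) = 14.47; v² = 0.0225.
t = (14.47 − 0.460)/0.0225 = 623 days (vs. the pure-advection estimate x/v = 643 d).

623 days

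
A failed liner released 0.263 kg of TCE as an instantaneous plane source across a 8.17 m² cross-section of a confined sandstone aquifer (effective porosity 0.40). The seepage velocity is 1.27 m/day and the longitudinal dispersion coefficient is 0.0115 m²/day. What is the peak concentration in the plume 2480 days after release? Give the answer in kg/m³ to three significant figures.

The peak of an instantaneous 1D plume sits at x = vt; there the Gaussian factor is 1 and C_max = M/(n_e·A·√(4πDt)), where n_e·A is the pore area the mass is dissolved in.
√(4πDt) = √(4π × 0.0115 × 2480) = 18.93 m, so C_max = 0.263/(0.40 × 8.17 × 18.93) = 0.00425 kg/m³.

0.00425 kg/m³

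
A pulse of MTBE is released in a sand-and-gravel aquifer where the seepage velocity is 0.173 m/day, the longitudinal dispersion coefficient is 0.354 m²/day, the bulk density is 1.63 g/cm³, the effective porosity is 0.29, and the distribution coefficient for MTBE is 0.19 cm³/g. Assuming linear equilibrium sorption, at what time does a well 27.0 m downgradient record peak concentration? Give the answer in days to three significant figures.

299 days

Retardation factor R = 1 + ρ_b·K_d/n = 1 + 1.63 × 0.19/0.29 = 2.068.
Sorption retards both mechanisms: v_R = v/R = 0.08366 m/day, D_R = D/R = 0.1712 m²/day.
Peak time from v_R²t² + 2D_R t − x² = 0: t = (√(D_R² + v_R²x²) − D_R)/v_R².
√(D_R² + v_R²x²) = √(0.1712² + 0.08366² × 27.0²) = 2.265; v_R² = 0.006999.
t = (2.265 − 0.1712)/0.006999 = 299 days.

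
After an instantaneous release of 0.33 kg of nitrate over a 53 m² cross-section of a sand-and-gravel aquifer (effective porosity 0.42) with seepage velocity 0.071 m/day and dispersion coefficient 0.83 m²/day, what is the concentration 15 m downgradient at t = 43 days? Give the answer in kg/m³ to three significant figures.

0.000258 kg/m³

For an instantaneous plane source, C(x,t) = M/(n_e·A·√(4πDt)) · exp(−(x−vt)²/(4Dt)), with n_e·A the pore (flow) area.
Plume center vt = 0.071 × 43 = 3.053 m, so the well at 15 m is 11.947 m downgradient of the peak.
√(4πDt) = 21.18 m, giving peak height M/(n_e·A·√(4πDt)) = 0.33/(0.42 × 53 × 21.18) = 0.0006999 kg/m³.
(x−vt)²/(4Dt) = (11.947)²/(4 × 0.83 × 43) = 0.9998; exp(−0.9998) = 0.3680.
C = 0.0006999 × 0.3680 = 0.000258 kg/m³.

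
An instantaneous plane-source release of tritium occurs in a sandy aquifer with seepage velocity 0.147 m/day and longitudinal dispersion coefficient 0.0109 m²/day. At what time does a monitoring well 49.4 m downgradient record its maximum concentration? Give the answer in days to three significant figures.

For the 1D instantaneous-source solution, setting ∂C/∂t = 0 at fixed x gives v²t² + 2Dt − x² = 0, so t = (√(D² + v²x²) − D)/v².
√(D² + v²x²) = √(0.0109² + 0.147² × 49.4²) = 7.262; v² = 0.021609.
t = (7.262 − 0.0109)/0.021609 = 336 days (vs. the pure-advection estimate x/v = 336 d).

336 days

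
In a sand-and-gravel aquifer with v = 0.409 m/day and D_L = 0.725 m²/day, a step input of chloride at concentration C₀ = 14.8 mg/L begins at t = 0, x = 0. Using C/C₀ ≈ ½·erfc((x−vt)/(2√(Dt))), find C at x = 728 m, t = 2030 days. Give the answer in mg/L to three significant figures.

For a continuous step input, C/C₀ ≈ ½·erfc((x−vt)/(2√(Dt))).
vt = 0.409 × 2030 = 830.27 m and 2√(Dt) = 2√(0.725 × 2030) = 76.73 m.
Argument (x−vt)/(2√(Dt)) = (728 − 830.27)/76.73 = -1.333; ½·erfc(-1.333) = 0.9703.
C = 14.8 × 0.9703 = 14.4 mg/L.

14.4 mg/L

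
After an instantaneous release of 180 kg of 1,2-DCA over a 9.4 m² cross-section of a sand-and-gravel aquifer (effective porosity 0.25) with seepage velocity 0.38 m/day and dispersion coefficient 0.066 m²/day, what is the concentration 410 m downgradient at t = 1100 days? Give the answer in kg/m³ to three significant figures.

For an instantaneous plane source, C(x,t) = M/(n_e·A·√(4πDt)) · exp(−(x−vt)²/(4Dt)), with n_e·A the pore (flow) area.
Plume center vt = 0.38 × 1100 = 418 m, so the well at 410 m is 8 m upgradient of the peak.
√(4πDt) = 30.20 m, giving peak height M/(n_e·A·√(4πDt)) = 180/(0.25 × 9.4 × 30.20) = 2.536 kg/m³.
(x−vt)²/(4Dt) = (-8)²/(4 × 0.066 × 1100) = 0.2204; exp(−0.2204) = 0.8022.
C = 2.536 × 0.8022 = 2.03 kg/m³.

2.03 kg/m³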